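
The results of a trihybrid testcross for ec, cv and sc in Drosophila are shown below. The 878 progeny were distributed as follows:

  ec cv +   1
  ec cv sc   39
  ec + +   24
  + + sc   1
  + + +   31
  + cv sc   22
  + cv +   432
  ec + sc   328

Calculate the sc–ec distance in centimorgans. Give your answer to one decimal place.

5.5 centimorgans

The two most frequent reciprocal classes, ec + sc and + cv +, are the parental types, so the F1 was ec + sc / + cv +.
The two rarest classes, + + sc and ec cv +, are the double crossovers. Comparing them with the parentals, only the ec allele has switched, so ec is the middle locus and the order is sc – ec – cv.
Crossovers in the sc–ec interval produce the single-crossover classes ec + + and + cv sc (24 + 22 = 46) plus the double crossovers (2).
RF(sc–ec) = (46 + 2) / 878 = 48/878 = 0.0547 → 5.5 centimorgans.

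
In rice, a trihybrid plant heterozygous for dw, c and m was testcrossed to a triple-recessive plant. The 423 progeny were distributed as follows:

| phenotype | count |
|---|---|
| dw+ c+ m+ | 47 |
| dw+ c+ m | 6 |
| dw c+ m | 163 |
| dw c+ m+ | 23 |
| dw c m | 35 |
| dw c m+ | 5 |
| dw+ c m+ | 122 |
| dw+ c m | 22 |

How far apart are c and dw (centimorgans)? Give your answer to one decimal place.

22.0 centimorgans

The two most frequent reciprocal classes, dw+ c m+ and dw c+ m, are the parental types, so the F1 was dw+ c m+ / dw c+ m.
The two rarest classes, dw c m+ and dw+ c+ m, are the double crossovers. Comparing them with the parentals, only the dw allele has switched, so dw is the middle locus and the order is m – dw – c.
Crossovers in the dw–c interval produce the single-crossover classes dw+ c+ m+ and dw c m (47 + 35 = 82) plus the double crossovers (11).
RF(dw–c) = (82 + 11) / 423 = 93/423 = 0.2199 → 22.0 centimorgans.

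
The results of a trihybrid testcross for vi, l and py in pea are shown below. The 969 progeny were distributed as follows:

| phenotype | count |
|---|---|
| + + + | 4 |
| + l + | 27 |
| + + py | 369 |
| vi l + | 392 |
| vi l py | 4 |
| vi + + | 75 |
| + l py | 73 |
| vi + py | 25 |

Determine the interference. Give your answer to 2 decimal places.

The two most frequent reciprocal classes, + + py and vi l +, are the parental types, so the F1 was + + py / vi l +.
The two rarest classes, + + + and vi l py, are the double crossovers. Comparing them with the parentals, only the py allele has switched, so py is the middle locus and the order is vi – py – l.
vi–py: (52 + 8)/969 = 0.0619; py–l: (148 + 8)/969 = 0.1610.
Expected DCO frequency = 0.0619 × 0.1610 ≈ 0.00997; observed = 8/969 ≈ 0.00826.
Coefficient of coincidence = 0.00826/0.00997 ≈ 0.83; interference = 1 − 0.83 = 0.17.

0.17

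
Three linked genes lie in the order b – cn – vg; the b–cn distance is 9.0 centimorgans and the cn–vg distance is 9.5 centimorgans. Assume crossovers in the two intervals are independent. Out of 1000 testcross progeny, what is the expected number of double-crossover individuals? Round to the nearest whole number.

Map distances give recombination frequencies of 0.090 and 0.095 for the two intervals.
With no interference, expected double-crossover frequency = 0.090 × 0.095 = 0.00855.
Expected number = 0.00855 × 1000 = 8.55 ≈ 9.

9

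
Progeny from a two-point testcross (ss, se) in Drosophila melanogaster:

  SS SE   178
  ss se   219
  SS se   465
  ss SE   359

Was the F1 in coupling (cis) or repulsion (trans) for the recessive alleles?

The two most frequent classes are SS se (465) and ss SE (359); these are the parental (non-recombinant) types.
So the F1 carried SS se on one chromosome and ss SE on the other — the recessive alleles are on opposite chromosomes (trans / repulsion).

trans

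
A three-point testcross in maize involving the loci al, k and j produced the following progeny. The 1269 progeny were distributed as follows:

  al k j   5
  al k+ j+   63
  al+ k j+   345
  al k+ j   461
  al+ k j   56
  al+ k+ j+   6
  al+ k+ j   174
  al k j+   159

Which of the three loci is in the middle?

The two most frequent reciprocal classes, al k+ j and al+ k j+, are the parental types, so the F1 was al k+ j / al+ k j+.
The two rarest classes, al k j and al+ k+ j+, are the double crossovers. Comparing them with the parentals, only the k allele has switched, so k is the middle locus and the order is j – k – al.

k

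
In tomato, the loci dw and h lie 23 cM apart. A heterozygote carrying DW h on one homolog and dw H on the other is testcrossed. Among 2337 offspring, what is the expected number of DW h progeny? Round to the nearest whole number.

900

A map distance of 23 cM corresponds to a recombination frequency of 0.230.
The F1 is DW h / dw H, so DW h is a parental gamete class with expected frequency (1 − r)/2 = 0.770/2 = 0.3850.
Expected number = 0.3850 × 2337 = 899.75 ≈ 900.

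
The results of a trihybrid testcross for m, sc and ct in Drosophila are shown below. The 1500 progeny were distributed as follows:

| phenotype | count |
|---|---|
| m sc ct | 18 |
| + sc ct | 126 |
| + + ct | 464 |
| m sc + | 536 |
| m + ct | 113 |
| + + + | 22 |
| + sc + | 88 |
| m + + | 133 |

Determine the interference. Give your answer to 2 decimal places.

0.17

The two most frequent reciprocal classes, + + ct and m sc +, are the parental types, so the F1 was + + ct / m sc +.
The two rarest classes, + + + and m sc ct, are the double crossovers. Comparing them with the parentals, only the ct allele has switched, so ct is the middle locus and the order is sc – ct – m.
sc–ct: (259 + 40)/1500 = 0.1993; ct–m: (201 + 40)/1500 = 0.1607.
Expected DCO frequency = 0.1993 × 0.1607 ≈ 0.03203; observed = 40/1500 ≈ 0.02667.
Coefficient of coincidence = 0.02667/0.03203 ≈ 0.83; interference = 1 − 0.83 = 0.17.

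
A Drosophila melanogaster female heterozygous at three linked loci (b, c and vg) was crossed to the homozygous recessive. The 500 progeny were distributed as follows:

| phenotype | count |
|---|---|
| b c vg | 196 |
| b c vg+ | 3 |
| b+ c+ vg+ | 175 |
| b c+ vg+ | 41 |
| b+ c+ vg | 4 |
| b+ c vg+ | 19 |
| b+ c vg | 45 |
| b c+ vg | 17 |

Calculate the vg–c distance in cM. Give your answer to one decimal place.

The two most frequent reciprocal classes, b c vg and b+ c+ vg+, are the parental types, so the F1 was b c vg / b+ c+ vg+.
The two rarest classes, b c vg+ and b+ c+ vg, are the double crossovers. Comparing them with the parentals, only the vg allele has switched, so vg is the middle locus and the order is c – vg – b.
Crossovers in the c–vg interval produce the single-crossover classes b c+ vg and b+ c vg+ (17 + 19 = 36) plus the double crossovers (7).
RF(c–vg) = (36 + 7) / 500 = 43/500 = 0.0860 → 8.6 cM.

8.6 cM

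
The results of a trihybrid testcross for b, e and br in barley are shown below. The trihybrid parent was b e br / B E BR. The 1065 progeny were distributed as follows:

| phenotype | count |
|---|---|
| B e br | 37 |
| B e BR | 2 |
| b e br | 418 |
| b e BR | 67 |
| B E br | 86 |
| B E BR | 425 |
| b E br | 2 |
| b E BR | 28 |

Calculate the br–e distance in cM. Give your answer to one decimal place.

14.7 cM

The two rarest classes, b E br and B e BR, are the double crossovers. Comparing them with the parentals, only the e allele has switched, so e is the middle locus and the order is b – e – br.
Crossovers in the e–br interval produce the single-crossover classes b e BR and B E br (67 + 86 = 153) plus the double crossovers (4).
RF(e–br) = (153 + 4) / 1065 = 157/1065 = 0.1474 → 14.7 cM.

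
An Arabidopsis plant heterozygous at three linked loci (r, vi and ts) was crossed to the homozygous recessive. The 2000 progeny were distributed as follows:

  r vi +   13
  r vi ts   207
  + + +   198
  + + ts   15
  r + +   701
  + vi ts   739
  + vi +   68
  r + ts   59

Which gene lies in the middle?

The two most frequent reciprocal classes, + vi ts and r + +, are the parental types, so the F1 was + vi ts / r + +.
The two rarest classes, + + ts and r vi +, are the double crossovers. Comparing them with the parentals, only the vi allele has switched, so vi is the middle locus and the order is r – vi – ts.

vi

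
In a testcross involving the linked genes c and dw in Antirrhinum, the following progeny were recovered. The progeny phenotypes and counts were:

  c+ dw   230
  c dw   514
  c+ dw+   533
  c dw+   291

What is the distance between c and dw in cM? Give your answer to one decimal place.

The two most frequent classes, c+ dw+ (533) and c dw (514), are the parental types, so the F1 was c+ dw+ / c dw.
The recombinant classes are c+ dw and c dw+: 230 + 291 = 521.
Recombination frequency = 521/1568 = 0.3323 ≈ 33.2%, i.e. 33.2 cM.

33.2 cM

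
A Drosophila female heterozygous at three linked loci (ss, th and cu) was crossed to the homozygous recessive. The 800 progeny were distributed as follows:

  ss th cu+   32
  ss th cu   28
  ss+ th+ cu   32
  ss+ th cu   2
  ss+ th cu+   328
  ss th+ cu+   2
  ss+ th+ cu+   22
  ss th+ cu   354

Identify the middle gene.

cu

The two most frequent reciprocal classes, ss+ th cu+ and ss th+ cu, are the parental types, so the F1 was ss+ th cu+ / ss th+ cu.
The two rarest classes, ss+ th cu and ss th+ cu+, are the double crossovers. Comparing them with the parentals, only the cu allele has switched, so cu is the middle locus and the order is ss – cu – th.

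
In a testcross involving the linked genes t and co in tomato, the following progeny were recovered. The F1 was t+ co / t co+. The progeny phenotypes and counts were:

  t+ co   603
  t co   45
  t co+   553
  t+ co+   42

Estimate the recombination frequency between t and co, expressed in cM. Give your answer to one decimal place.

7.0 cM

The recombinant classes are t+ co+ and t co: 42 + 45 = 87.
Recombination frequency = 87/1243 = 0.0700 ≈ 7.0%, i.e. 7.0 cM.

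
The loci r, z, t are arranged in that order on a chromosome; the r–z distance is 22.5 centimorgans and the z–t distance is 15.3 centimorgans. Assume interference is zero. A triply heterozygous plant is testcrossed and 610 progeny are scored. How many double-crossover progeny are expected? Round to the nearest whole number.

21

Map distances give recombination frequencies of 0.225 and 0.153 for the two intervals.
With no interference, expected double-crossover frequency = 0.225 × 0.153 = 0.03442.
Expected number = 0.03442 × 610 = 21.00 ≈ 21.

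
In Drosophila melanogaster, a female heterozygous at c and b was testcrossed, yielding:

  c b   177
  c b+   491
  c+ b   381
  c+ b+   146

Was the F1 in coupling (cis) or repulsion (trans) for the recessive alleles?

The two most frequent classes are c+ b (381) and c b+ (491); these are the parental (non-recombinant) types.
So the F1 carried c+ b on one chromosome and c b+ on the other — the recessive alleles are on opposite chromosomes (trans / repulsion).

trans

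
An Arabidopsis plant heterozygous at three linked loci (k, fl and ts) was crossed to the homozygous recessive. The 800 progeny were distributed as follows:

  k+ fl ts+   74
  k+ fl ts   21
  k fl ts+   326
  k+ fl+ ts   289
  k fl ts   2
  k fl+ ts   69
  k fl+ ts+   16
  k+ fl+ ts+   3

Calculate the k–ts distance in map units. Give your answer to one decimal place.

18.5 map units

The two most frequent reciprocal classes, k fl ts+ and k+ fl+ ts, are the parental types, so the F1 was k fl ts+ / k+ fl+ ts.
The two rarest classes, k fl ts and k+ fl+ ts+, are the double crossovers. Comparing them with the parentals, only the ts allele has switched, so ts is the middle locus and the order is k – ts – fl.
Crossovers in the k–ts interval produce the single-crossover classes k+ fl ts+ and k fl+ ts (74 + 69 = 143) plus the double crossovers (5).
RF(k–ts) = (143 + 5) / 800 = 148/800 = 0.1850 → 18.5 map units.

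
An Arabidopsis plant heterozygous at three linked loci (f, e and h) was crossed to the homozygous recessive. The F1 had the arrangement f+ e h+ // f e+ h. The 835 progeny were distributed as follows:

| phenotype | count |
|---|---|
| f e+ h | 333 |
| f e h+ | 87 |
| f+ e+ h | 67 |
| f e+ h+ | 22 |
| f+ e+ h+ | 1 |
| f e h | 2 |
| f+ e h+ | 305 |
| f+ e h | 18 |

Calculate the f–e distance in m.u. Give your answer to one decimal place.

The two rarest classes, f+ e+ h+ and f e h, are the double crossovers. Comparing them with the parentals, only the e allele has switched, so e is the middle locus and the order is h – e – f.
Crossovers in the e–f interval produce the single-crossover classes f e h+ and f+ e+ h (87 + 67 = 154) plus the double crossovers (3).
RF(e–f) = (154 + 3) / 835 = 157/835 = 0.1880 → 18.8 m.u.

18.8 m.u.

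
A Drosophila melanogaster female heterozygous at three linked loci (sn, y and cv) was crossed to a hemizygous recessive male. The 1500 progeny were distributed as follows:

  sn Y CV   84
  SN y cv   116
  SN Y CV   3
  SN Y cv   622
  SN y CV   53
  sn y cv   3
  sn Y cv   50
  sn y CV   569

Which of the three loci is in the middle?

cv

The two most frequent reciprocal classes, SN Y cv and sn y CV, are the parental types, so the F1 was SN Y cv / sn y CV.
The two rarest classes, SN Y CV and sn y cv, are the double crossovers. Comparing them with the parentals, only the cv allele has switched, so cv is the middle locus and the order is sn – cv – y.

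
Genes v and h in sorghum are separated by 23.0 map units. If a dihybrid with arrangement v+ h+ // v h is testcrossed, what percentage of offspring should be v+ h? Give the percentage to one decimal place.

A map distance of 23.0 map units corresponds to a recombination frequency of 0.230.
The F1 is v+ h+ / v h, so v+ h is a recombinant gamete class with expected frequency r/2 = 0.230/2 = 0.1150.
That is 0.1150 = 11.5% of the progeny.

11.5%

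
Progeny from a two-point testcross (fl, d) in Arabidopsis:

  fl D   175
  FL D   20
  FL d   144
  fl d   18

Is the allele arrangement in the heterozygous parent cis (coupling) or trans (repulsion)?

The two most frequent classes are FL d (144) and fl D (175); these are the parental (non-recombinant) types.
So the F1 carried FL d on one chromosome and fl D on the other — the recessive alleles are on opposite chromosomes (trans / repulsion).

trans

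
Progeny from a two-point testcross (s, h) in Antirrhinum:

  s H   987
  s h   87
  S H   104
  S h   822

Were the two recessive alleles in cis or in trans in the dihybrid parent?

trans

The two most frequent classes are S h (822) and s H (987); these are the parental (non-recombinant) types.
So the F1 carried S h on one chromosome and s H on the other — the recessive alleles are on opposite chromosomes (trans / repulsion).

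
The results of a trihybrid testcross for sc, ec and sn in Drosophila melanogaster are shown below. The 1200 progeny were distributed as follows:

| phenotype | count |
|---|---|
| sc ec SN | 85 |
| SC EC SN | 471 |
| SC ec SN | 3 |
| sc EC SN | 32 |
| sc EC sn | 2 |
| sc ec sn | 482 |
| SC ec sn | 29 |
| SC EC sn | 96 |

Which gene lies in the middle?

ec

The two most frequent reciprocal classes, sc ec sn and SC EC SN, are the parental types, so the F1 was sc ec sn / SC EC SN.
The two rarest classes, sc EC sn and SC ec SN, are the double crossovers. Comparing them with the parentals, only the ec allele has switched, so ec is the middle locus and the order is sn – ec – sc.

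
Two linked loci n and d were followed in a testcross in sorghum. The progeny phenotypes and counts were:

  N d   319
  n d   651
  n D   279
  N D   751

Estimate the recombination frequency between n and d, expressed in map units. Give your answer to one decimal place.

29.9 map units

The two most frequent classes, N D (751) and n d (651), are the parental types, so the F1 was N D / n d.
The recombinant classes are N d and n D: 319 + 279 = 598.
Recombination frequency = 598/2000 = 0.2990 ≈ 29.9%, i.e. 29.9 map units.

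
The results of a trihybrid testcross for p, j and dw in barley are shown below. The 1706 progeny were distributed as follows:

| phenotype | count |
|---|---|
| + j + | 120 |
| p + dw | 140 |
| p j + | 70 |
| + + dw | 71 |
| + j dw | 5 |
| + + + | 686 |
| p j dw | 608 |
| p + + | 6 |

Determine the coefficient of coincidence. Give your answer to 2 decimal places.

The two most frequent reciprocal classes, + + + and p j dw, are the parental types, so the F1 was + + + / p j dw.
The two rarest classes, p + + and + j dw, are the double crossovers. Comparing them with the parentals, only the p allele has switched, so p is the middle locus and the order is dw – p – j.
dw–p: (141 + 11)/1706 = 0.0891; p–j: (260 + 11)/1706 = 0.1589.
Expected DCO frequency = 0.0891 × 0.1589 ≈ 0.01416; observed = 11/1706 ≈ 0.00645.
Coefficient of coincidence = 0.00645/0.01416 ≈ 0.46.

0.46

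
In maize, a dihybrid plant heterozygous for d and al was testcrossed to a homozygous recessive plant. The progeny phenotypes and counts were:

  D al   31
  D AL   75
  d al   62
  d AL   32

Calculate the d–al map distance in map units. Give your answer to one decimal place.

31.5 map units

The two most frequent classes, D AL (75) and d al (62), are the parental types, so the F1 was D AL / d al.
The recombinant classes are D al and d AL: 31 + 32 = 63.
Recombination frequency = 63/200 = 0.3150 ≈ 31.5%, i.e. 31.5 map units.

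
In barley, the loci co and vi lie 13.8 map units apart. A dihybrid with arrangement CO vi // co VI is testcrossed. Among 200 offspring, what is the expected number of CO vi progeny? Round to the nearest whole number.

86

A map distance of 13.8 map units corresponds to a recombination frequency of 0.138.
The F1 is CO vi / co VI, so CO vi is a parental gamete class with expected frequency (1 − r)/2 = 0.862/2 = 0.4310.
Expected number = 0.4310 × 200 = 86.20 ≈ 86.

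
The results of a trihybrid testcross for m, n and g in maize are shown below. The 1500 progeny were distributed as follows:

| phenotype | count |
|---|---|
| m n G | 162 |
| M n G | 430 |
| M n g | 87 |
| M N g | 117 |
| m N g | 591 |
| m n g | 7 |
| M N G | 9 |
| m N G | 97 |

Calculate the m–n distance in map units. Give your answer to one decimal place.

The two most frequent reciprocal classes, M n G and m N g, are the parental types, so the F1 was M n G / m N g.
The two rarest classes, M N G and m n g, are the double crossovers. Comparing them with the parentals, only the n allele has switched, so n is the middle locus and the order is m – n – g.
Crossovers in the m–n interval produce the single-crossover classes m n G and M N g (162 + 117 = 279) plus the double crossovers (16).
RF(m–n) = (279 + 16) / 1500 = 295/1500 = 0.1967 → 19.7 map units.

19.7 map units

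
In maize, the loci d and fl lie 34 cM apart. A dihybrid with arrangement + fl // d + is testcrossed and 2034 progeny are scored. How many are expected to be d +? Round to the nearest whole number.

671

A map distance of 34 cM corresponds to a recombination frequency of 0.340.
The F1 is + fl / d +, so d + is a parental gamete class with expected frequency (1 − r)/2 = 0.660/2 = 0.3300.
Expected number = 0.3300 × 2034 = 671.22 ≈ 671.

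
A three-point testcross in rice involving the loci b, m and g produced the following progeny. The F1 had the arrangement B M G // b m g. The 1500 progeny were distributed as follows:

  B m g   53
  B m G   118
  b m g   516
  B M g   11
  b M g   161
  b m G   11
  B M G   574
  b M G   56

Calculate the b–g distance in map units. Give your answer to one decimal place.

The two rarest classes, B M g and b m G, are the double crossovers. Comparing them with the parentals, only the g allele has switched, so g is the middle locus and the order is m – g – b.
Crossovers in the g–b interval produce the single-crossover classes b M G and B m g (56 + 53 = 109) plus the double crossovers (22).
RF(g–b) = (109 + 22) / 1500 = 131/1500 = 0.0873 → 8.7 map units.

8.7 map units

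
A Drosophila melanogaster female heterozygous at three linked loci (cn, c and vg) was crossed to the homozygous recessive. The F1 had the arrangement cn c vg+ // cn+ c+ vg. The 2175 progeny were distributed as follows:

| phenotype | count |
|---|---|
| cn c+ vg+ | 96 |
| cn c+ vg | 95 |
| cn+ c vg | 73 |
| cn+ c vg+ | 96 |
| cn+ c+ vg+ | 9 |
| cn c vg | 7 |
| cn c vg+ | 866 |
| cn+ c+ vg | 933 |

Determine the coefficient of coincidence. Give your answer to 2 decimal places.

0.91

The two rarest classes, cn c vg and cn+ c+ vg+, are the double crossovers. Comparing them with the parentals, only the vg allele has switched, so vg is the middle locus and the order is cn – vg – c.
cn–vg: (191 + 16)/2175 = 0.0952; vg–c: (169 + 16)/2175 = 0.0851.
Expected DCO frequency = 0.0952 × 0.0851 ≈ 0.00810; observed = 16/2175 ≈ 0.00736.
Coefficient of coincidence = 0.00736/0.00810 ≈ 0.91.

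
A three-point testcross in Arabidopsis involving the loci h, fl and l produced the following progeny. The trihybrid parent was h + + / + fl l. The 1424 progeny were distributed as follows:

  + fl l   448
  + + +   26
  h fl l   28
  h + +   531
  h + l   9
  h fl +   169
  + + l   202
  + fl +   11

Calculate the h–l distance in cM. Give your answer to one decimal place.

The two rarest classes, h + l and + fl +, are the double crossovers. Comparing them with the parentals, only the l allele has switched, so l is the middle locus and the order is h – l – fl.
Crossovers in the h–l interval produce the single-crossover classes + + + and h fl l (26 + 28 = 54) plus the double crossovers (20).
RF(h–l) = (54 + 20) / 1424 = 74/1424 = 0.0520 → 5.2 cM.

5.2 cM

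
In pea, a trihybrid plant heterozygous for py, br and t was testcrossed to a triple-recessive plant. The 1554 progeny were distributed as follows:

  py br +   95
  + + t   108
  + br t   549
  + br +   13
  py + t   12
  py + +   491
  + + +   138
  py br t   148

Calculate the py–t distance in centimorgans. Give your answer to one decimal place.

20.0 centimorgans

The two most frequent reciprocal classes, py + + and + br t, are the parental types, so the F1 was py + + / + br t.
The two rarest classes, py + t and + br +, are the double crossovers. Comparing them with the parentals, only the t allele has switched, so t is the middle locus and the order is py – t – br.
Crossovers in the py–t interval produce the single-crossover classes + + + and py br t (138 + 148 = 286) plus the double crossovers (25).
RF(py–t) = (286 + 25) / 1554 = 311/1554 = 0.2001 → 20.0 centimorgans.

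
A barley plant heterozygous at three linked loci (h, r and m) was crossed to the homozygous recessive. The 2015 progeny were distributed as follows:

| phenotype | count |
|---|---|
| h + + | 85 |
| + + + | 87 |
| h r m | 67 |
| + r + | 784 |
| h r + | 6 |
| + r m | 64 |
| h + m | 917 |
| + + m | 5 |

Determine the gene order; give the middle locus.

The two most frequent reciprocal classes, + r + and h + m, are the parental types, so the F1 was + r + / h + m.
The two rarest classes, h r + and + + m, are the double crossovers. Comparing them with the parentals, only the h allele has switched, so h is the middle locus and the order is m – h – r.

h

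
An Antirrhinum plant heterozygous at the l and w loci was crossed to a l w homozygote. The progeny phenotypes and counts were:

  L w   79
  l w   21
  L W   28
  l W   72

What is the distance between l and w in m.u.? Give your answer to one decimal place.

The two most frequent classes, L w (79) and l W (72), are the parental types, so the F1 was L w / l W.
The recombinant classes are L W and l w: 28 + 21 = 49.
Recombination frequency = 49/200 = 0.2450 ≈ 24.5%, i.e. 24.5 m.u.

24.5 m.u.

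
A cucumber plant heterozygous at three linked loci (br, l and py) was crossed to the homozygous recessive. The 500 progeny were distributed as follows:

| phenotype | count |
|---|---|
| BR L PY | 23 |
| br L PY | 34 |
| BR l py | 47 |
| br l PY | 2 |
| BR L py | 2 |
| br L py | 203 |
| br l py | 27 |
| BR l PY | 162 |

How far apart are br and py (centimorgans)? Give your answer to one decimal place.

The two most frequent reciprocal classes, br L py and BR l PY, are the parental types, so the F1 was br L py / BR l PY.
The two rarest classes, BR L py and br l PY, are the double crossovers. Comparing them with the parentals, only the br allele has switched, so br is the middle locus and the order is py – br – l.
Crossovers in the py–br interval produce the single-crossover classes br L PY and BR l py (34 + 47 = 81) plus the double crossovers (4).
RF(py–br) = (81 + 4) / 500 = 85/500 = 0.1700 → 17.0 centimorgans.

17.0 centimorgans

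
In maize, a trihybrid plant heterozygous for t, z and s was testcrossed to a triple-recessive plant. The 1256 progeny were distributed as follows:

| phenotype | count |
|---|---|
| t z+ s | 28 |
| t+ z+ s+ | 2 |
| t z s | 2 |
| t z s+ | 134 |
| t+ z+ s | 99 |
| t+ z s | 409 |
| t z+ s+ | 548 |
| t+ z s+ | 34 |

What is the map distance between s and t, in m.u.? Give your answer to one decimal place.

The two most frequent reciprocal classes, t+ z s and t z+ s+, are the parental types, so the F1 was t+ z s / t z+ s+.
The two rarest classes, t z s and t+ z+ s+, are the double crossovers. Comparing them with the parentals, only the t allele has switched, so t is the middle locus and the order is s – t – z.
Crossovers in the s–t interval produce the single-crossover classes t+ z s+ and t z+ s (34 + 28 = 62) plus the double crossovers (4).
RF(s–t) = (62 + 4) / 1256 = 66/1256 = 0.0525 → 5.3 m.u.

5.3 m.u.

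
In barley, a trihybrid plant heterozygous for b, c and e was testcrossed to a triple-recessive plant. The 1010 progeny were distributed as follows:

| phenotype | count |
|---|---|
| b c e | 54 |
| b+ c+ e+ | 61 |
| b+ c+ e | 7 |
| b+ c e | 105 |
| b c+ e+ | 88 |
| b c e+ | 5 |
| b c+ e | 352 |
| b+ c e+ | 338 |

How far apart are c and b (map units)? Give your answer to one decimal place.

The two most frequent reciprocal classes, b c+ e and b+ c e+, are the parental types, so the F1 was b c+ e / b+ c e+.
The two rarest classes, b+ c+ e and b c e+, are the double crossovers. Comparing them with the parentals, only the b allele has switched, so b is the middle locus and the order is c – b – e.
Crossovers in the c–b interval produce the single-crossover classes b c e and b+ c+ e+ (54 + 61 = 115) plus the double crossovers (12).
RF(c–b) = (115 + 12) / 1010 = 127/1010 = 0.1257 → 12.6 map units.

12.6 map units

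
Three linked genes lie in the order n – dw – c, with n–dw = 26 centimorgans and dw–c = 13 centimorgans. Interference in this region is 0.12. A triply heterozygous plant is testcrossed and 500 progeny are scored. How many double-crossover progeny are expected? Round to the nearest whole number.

15

Map distances give recombination frequencies of 0.260 and 0.130 for the two intervals.
With interference 0.12 (so coincidence = 0.88), expected double-crossover frequency = 0.260 × 0.130 × 0.88 = 0.02974.
Expected number = 0.02974 × 500 = 14.87 ≈ 15.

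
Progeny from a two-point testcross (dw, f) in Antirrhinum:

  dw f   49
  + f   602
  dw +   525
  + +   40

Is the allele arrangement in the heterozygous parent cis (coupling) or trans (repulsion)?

trans

The two most frequent classes are + f (602) and dw + (525); these are the parental (non-recombinant) types.
So the F1 carried + f on one chromosome and dw + on the other — the recessive alleles are on opposite chromosomes (trans / repulsion).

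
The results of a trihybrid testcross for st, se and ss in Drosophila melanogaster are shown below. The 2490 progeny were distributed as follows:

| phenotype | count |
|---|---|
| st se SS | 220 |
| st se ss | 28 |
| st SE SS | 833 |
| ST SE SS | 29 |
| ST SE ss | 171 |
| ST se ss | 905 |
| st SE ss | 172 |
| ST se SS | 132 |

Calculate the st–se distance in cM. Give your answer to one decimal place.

18.0 cM

The two most frequent reciprocal classes, ST se ss and st SE SS, are the parental types, so the F1 was ST se ss / st SE SS.
The two rarest classes, st se ss and ST SE SS, are the double crossovers. Comparing them with the parentals, only the st allele has switched, so st is the middle locus and the order is ss – st – se.
Crossovers in the st–se interval produce the single-crossover classes ST SE ss and st se SS (171 + 220 = 391) plus the double crossovers (57).
RF(st–se) = (391 + 57) / 2490 = 448/2490 = 0.1799 → 18.0 cM.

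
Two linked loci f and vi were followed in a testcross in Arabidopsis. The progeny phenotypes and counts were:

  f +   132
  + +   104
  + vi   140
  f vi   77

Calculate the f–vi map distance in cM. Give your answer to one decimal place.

The two most frequent classes, + vi (140) and f + (132), are the parental types, so the F1 was + vi / f +.
The recombinant classes are + + and f vi: 104 + 77 = 181.
Recombination frequency = 181/453 = 0.3996 ≈ 40.0%, i.e. 40.0 cM.

40.0 cM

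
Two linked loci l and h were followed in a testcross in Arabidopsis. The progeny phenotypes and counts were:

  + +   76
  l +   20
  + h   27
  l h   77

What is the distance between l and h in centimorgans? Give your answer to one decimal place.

The two most frequent classes, + + (76) and l h (77), are the parental types, so the F1 was + + / l h.
The recombinant classes are + h and l +: 27 + 20 = 47.
Recombination frequency = 47/200 = 0.2350 ≈ 23.5%, i.e. 23.5 centimorgans.

23.5 centimorgans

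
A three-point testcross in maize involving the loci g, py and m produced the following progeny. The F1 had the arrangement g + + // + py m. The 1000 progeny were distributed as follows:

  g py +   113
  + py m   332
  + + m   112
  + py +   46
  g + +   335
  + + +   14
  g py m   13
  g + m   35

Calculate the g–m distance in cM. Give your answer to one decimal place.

The two rarest classes, + + + and g py m, are the double crossovers. Comparing them with the parentals, only the g allele has switched, so g is the middle locus and the order is py – g – m.
Crossovers in the g–m interval produce the single-crossover classes g + m and + py + (35 + 46 = 81) plus the double crossovers (27).
RF(g–m) = (81 + 27) / 1000 = 108/1000 = 0.1080 → 10.8 cM.

10.8 cM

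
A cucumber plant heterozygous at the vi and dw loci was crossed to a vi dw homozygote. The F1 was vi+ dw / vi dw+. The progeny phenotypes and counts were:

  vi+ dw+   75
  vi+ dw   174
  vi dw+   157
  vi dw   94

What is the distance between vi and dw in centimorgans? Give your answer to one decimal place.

33.8 centimorgans

The recombinant classes are vi+ dw+ and vi dw: 75 + 94 = 169.
Recombination frequency = 169/500 = 0.3380 ≈ 33.8%, i.e. 33.8 centimorgans.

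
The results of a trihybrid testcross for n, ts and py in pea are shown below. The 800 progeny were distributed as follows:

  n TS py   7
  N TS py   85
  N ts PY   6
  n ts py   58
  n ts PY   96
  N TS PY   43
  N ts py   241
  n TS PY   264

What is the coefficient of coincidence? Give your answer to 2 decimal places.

0.47

The two most frequent reciprocal classes, n TS PY and N ts py, are the parental types, so the F1 was n TS PY / N ts py.
The two rarest classes, n TS py and N ts PY, are the double crossovers. Comparing them with the parentals, only the py allele has switched, so py is the middle locus and the order is n – py – ts.
n–py: (101 + 13)/800 = 0.1425; py–ts: (181 + 13)/800 = 0.2425.
Expected DCO frequency = 0.1425 × 0.2425 ≈ 0.03456; observed = 13/800 ≈ 0.01625.
Coefficient of coincidence = 0.01625/0.03456 ≈ 0.47.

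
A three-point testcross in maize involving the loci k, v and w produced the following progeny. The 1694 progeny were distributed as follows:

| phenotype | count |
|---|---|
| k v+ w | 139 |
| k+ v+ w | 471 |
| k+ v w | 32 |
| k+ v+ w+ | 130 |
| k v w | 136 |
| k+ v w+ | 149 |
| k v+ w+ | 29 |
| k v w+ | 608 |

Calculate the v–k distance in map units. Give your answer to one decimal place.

20.6 map units

The two most frequent reciprocal classes, k+ v+ w and k v w+, are the parental types, so the F1 was k+ v+ w / k v w+.
The two rarest classes, k+ v w and k v+ w+, are the double crossovers. Comparing them with the parentals, only the v allele has switched, so v is the middle locus and the order is k – v – w.
Crossovers in the k–v interval produce the single-crossover classes k v+ w and k+ v w+ (139 + 149 = 288) plus the double crossovers (61).
RF(k–v) = (288 + 61) / 1694 = 349/1694 = 0.2060 → 20.6 map units.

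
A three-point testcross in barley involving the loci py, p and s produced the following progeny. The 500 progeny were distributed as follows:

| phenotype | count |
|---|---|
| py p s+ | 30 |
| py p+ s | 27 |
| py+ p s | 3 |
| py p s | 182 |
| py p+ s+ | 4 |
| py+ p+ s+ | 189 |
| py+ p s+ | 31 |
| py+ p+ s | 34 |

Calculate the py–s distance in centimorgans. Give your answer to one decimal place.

The two most frequent reciprocal classes, py+ p+ s+ and py p s, are the parental types, so the F1 was py+ p+ s+ / py p s.
The two rarest classes, py p+ s+ and py+ p s, are the double crossovers. Comparing them with the parentals, only the py allele has switched, so py is the middle locus and the order is s – py – p.
Crossovers in the s–py interval produce the single-crossover classes py+ p+ s and py p s+ (34 + 30 = 64) plus the double crossovers (7).
RF(s–py) = (64 + 7) / 500 = 71/500 = 0.1420 → 14.2 centimorgans.

14.2 centimorgans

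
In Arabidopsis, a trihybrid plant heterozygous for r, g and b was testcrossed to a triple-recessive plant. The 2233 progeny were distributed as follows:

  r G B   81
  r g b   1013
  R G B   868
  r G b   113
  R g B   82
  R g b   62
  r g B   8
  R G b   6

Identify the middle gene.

The two most frequent reciprocal classes, r g b and R G B, are the parental types, so the F1 was r g b / R G B.
The two rarest classes, r g B and R G b, are the double crossovers. Comparing them with the parentals, only the b allele has switched, so b is the middle locus and the order is r – b – g.

b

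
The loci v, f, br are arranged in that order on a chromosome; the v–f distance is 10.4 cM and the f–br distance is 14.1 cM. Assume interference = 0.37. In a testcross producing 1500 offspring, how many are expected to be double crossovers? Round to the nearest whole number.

Map distances give recombination frequencies of 0.104 and 0.141 for the two intervals.
With interference 0.37 (so coincidence = 0.63), expected double-crossover frequency = 0.104 × 0.141 × 0.63 = 0.00924.
Expected number = 0.00924 × 1500 = 13.86 ≈ 14.

14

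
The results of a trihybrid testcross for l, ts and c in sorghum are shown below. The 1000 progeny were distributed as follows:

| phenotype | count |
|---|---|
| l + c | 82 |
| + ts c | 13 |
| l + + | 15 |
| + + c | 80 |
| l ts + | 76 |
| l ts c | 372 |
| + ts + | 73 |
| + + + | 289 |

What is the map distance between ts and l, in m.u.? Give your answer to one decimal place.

The two most frequent reciprocal classes, + + + and l ts c, are the parental types, so the F1 was + + + / l ts c.
The two rarest classes, l + + and + ts c, are the double crossovers. Comparing them with the parentals, only the l allele has switched, so l is the middle locus and the order is ts – l – c.
Crossovers in the ts–l interval produce the single-crossover classes + ts + and l + c (73 + 82 = 155) plus the double crossovers (28).
RF(ts–l) = (155 + 28) / 1000 = 183/1000 = 0.1830 → 18.3 m.u.

18.3 m.u.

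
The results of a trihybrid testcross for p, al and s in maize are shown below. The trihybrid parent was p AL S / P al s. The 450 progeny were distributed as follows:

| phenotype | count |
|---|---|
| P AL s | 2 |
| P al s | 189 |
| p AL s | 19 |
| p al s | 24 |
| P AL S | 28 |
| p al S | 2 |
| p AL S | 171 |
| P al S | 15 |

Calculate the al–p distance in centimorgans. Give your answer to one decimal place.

12.4 centimorgans

The two rarest classes, p al S and P AL s, are the double crossovers. Comparing them with the parentals, only the al allele has switched, so al is the middle locus and the order is s – al – p.
Crossovers in the al–p interval produce the single-crossover classes P AL S and p al s (28 + 24 = 52) plus the double crossovers (4).
RF(al–p) = (52 + 4) / 450 = 56/450 = 0.1244 → 12.4 centimorgans.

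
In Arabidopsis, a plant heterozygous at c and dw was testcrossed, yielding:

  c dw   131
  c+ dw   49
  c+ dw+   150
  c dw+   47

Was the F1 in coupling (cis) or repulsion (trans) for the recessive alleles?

cis

The two most frequent classes are c+ dw+ (150) and c dw (131); these are the parental (non-recombinant) types.
So the F1 carried c+ dw+ on one chromosome and c dw on the other — the recessive alleles are on the same chromosome (cis / coupling).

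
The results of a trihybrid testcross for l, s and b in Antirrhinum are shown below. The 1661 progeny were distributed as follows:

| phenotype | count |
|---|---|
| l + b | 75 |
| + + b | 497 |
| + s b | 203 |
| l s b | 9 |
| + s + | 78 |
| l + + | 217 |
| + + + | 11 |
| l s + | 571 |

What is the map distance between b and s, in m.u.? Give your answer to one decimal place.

The two most frequent reciprocal classes, l s + and + + b, are the parental types, so the F1 was l s + / + + b.
The two rarest classes, l s b and + + +, are the double crossovers. Comparing them with the parentals, only the b allele has switched, so b is the middle locus and the order is s – b – l.
Crossovers in the s–b interval produce the single-crossover classes l + + and + s b (217 + 203 = 420) plus the double crossovers (20).
RF(s–b) = (420 + 20) / 1661 = 440/1661 = 0.2649 → 26.5 m.u.

26.5 m.u.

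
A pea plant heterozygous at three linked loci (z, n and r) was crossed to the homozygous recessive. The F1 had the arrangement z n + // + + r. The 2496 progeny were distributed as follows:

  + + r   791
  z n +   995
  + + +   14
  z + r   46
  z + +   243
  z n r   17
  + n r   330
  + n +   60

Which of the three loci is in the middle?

The two rarest classes, z n r and + + +, are the double crossovers. Comparing them with the parentals, only the r allele has switched, so r is the middle locus and the order is n – r – z.

r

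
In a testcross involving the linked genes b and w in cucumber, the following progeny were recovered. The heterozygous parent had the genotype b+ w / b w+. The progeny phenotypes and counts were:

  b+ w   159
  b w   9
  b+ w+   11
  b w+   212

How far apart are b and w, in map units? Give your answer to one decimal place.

The recombinant classes are b+ w+ and b w: 11 + 9 = 20.
Recombination frequency = 20/391 = 0.0512 ≈ 5.1%, i.e. 5.1 map units.

5.1 map units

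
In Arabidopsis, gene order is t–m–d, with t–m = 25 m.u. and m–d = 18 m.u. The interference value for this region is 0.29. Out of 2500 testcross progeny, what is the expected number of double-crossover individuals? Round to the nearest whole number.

80

Map distances give recombination frequencies of 0.250 and 0.180 for the two intervals.
With interference 0.29 (so coincidence = 0.71), expected double-crossover frequency = 0.250 × 0.180 × 0.71 = 0.03195.
Expected number = 0.03195 × 2500 = 79.88 ≈ 80.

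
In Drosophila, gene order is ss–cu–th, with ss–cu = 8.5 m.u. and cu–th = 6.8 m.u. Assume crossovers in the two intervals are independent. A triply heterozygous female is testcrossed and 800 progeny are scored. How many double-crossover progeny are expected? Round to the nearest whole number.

Map distances give recombination frequencies of 0.085 and 0.068 for the two intervals.
With no interference, expected double-crossover frequency = 0.085 × 0.068 = 0.00578.
Expected number = 0.00578 × 800 = 4.62 ≈ 5.

5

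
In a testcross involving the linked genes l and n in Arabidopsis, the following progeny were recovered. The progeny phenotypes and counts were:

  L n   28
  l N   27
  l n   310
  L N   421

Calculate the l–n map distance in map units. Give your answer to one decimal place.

7.0 map units

The two most frequent classes, L N (421) and l n (310), are the parental types, so the F1 was L N / l n.
The recombinant classes are L n and l N: 28 + 27 = 55.
Recombination frequency = 55/786 = 0.0700 ≈ 7.0%, i.e. 7.0 map units.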